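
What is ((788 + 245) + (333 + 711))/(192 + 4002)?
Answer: 2077/4194 ≈ 0.49523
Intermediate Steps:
((788 + 245) + (333 + 711))/(192 + 4002) = (1033 + 1044)/4194 = 2077*(1/4194) = 2077/4194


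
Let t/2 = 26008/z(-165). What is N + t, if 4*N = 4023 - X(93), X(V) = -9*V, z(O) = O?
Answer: 148459/165 ≈ 899.75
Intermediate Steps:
t = -52016/165 (t = 2*(26008/(-165)) = 2*(26008*(-1/165)) = 2*(-26008/165) = -52016/165 ≈ -315.25)
N = 1215 (N = (4023 - (-9)*93)/4 = (4023 - 1*(-837))/4 = (4023 + 837)/4 = (¼)*4860 = 1215)
N + t = 1215 - 52016/165 = 148459/165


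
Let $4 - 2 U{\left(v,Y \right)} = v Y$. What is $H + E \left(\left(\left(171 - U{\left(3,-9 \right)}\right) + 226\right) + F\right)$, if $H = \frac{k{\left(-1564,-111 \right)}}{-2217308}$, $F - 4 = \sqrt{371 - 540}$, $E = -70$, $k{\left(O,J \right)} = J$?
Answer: $- \frac{59834056269}{2217308} - 910 i \approx -26985.0 - 910.0 i$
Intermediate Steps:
$F = 4 + 13 i$ ($F = 4 + \sqrt{371 - 540} = 4 + \sqrt{-169} = 4 + 13 i \approx 4.0 + 13.0 i$)
$U{\left(v,Y \right)} = 2 - \frac{Y v}{2}$ ($U{\left(v,Y \right)} = 2 - \frac{v Y}{2} = 2 - \frac{Y v}{2}$)
$H = \frac{111}{2217308}$ ($H = - \frac{111}{-2217308} = \left(-111\right) \left(- \frac{1}{2217308}\right) = \frac{111}{2217308} \approx 5.0061 \cdot 10^{-5}$)
$H + E \left(\left(\left(171 - U{\left(3,-9 \right)}\right) + 226\right) + F\right) = \frac{111}{2217308} - 70 \left(\left(\left(171 - \left(2 - \left(- \frac{9}{2}\right) 3\right)\right) + 226\right) + \left(4 + 13 i\right)\right) = \frac{111}{2217308} - 70 \left(\left(\left(171 - \left(2 + \frac{27}{2}\right)\right) + 226\right) + \left(4 + 13 i\right)\right) = \frac{111}{2217308} - 70 \left(\left(\left(171 - \frac{31}{2}\right) + 226\right) + \left(4 + 13 i\right)\right) = \frac{111}{2217308} - 70 \left(\left(\frac{311}{2} + 226\right) + \left(4 + 13 i\right)\right) = \frac{111}{2217308} - 70 \left(\frac{763}{2} + \left(4 + 13 i\right)\right) = \frac{111}{2217308} - 70 \left(\frac{771}{2} + 13 i\right) = \frac{111}{2217308} - \left(26985 + 910 i\right) = - \frac{59834056269}{2217308} - 910 i$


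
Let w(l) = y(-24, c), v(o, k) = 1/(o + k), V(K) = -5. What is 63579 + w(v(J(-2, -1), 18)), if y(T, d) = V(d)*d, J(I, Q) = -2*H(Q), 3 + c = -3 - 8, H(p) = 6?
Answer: 63649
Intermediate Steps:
c = -14 (c = -3 + (-3 - 8) = -3 - 11 = -14)
J(I, Q) = -12 (J(I, Q) = -2*6 = -12)
y(T, d) = -5*d
v(o, k) = 1/(k + o)
w(l) = 70 (w(l) = -5*(-14) = 70)
63579 + w(v(J(-2, -1), 18)) = 63579 + 70 = 63649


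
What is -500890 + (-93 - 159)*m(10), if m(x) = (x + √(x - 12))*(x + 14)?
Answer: -561370 - 6048*I*√2 ≈ -5.6137e+5 - 8553.2*I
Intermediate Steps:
m(x) = (14 + x)*(x + √(-12 + x)) (m(x) = (x + √(-12 + x))*(14 + x) = (14 + x)*(x + √(-12 + x)))
-500890 + (-93 - 159)*m(10) = -500890 + (-93 - 159)*(10² + 14*10 + 14*√(-12 + 10) + 10*√(-12 + 10)) = -500890 - 252*(100 + 140 + 14*√(-2) + 10*√(-2)) = -500890 - 252*(100 + 140 + 14*(I*√2) + 10*(I*√2)) = -500890 - 252*(100 + 140 + 14*I*√2 + 10*I*√2) = -500890 - 252*(240 + 24*I*√2) = -500890 + (-60480 - 6048*I*√2) = -561370 - 6048*I*√2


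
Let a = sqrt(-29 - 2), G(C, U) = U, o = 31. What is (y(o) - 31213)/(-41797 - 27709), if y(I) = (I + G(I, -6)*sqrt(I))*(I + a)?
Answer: 15126/34753 + 93*I/34753 + 31*sqrt(31)*(6 - I)/69506 ≈ 0.45014 + 0.00019278*I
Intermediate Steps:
a = I*sqrt(31) (a = sqrt(-31) = I*sqrt(31) ≈ 5.5678*I)
y(I) = (I - 6*sqrt(I))*(I + I*sqrt(31))
(y(o) - 31213)/(-41797 - 27709) = ((31**2 - 186*sqrt(31) + I*31*sqrt(31) - 6*I*sqrt(31)*sqrt(31)) - 31213)/(-41797 - 27709) = ((961 - 186*sqrt(31) + 31*I*sqrt(31) - 186*I) - 31213)/(-69506) = ((961 - 186*sqrt(31) + 31*I*sqrt(31) - 186*I) - 31213)*(-1/69506) = ((961 - 186*I - 186*sqrt(31) + 31*I*sqrt(31)) - 31213)*(-1/69506) = (-30252 - 186*I - 186*sqrt(31) + 31*I*sqrt(31))*(-1/69506) = 15126/34753 + 93*I/34753 + 93*sqrt(31)/34753 - 31*I*sqrt(31)/69506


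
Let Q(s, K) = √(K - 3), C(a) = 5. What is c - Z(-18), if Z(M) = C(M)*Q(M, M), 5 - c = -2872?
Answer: 2877 - 5*I*√21 ≈ 2877.0 - 22.913*I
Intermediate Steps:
c = 2877 (c = 5 - 1*(-2872) = 5 + 2872 = 2877)
Q(s, K) = √(-3 + K)
Z(M) = 5*√(-3 + M)
c - Z(-18) = 2877 - 5*√(-3 - 18) = 2877 - 5*√(-21) = 2877 - 5*I*√21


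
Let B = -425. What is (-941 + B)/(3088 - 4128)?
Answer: 683/520 ≈ 1.3135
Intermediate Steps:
(-941 + B)/(3088 - 4128) = (-941 - 425)/(3088 - 4128) = -1366/(-1040) = -1366*(-1/1040) = 683/520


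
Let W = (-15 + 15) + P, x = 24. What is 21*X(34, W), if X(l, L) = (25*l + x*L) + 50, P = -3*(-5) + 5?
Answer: 28980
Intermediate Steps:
P = 20 (P = 15 + 5 = 20)
W = 20 (W = (-15 + 15) + 20 = 0 + 20 = 20)
X(l, L) = 50 + 24*L + 25*l (X(l, L) = (25*l + 24*L) + 50 = (24*L + 25*l) + 50 = 50 + 24*L + 25*l)
21*X(34, W) = 21*(50 + 24*20 + 25*34) = 21*(50 + 480 + 850) = 21*1380 = 28980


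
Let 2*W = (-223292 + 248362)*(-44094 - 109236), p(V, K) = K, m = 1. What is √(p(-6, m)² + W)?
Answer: I*√1921991549 ≈ 43841.0*I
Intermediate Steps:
W = -1921991550 (W = ((-223292 + 248362)*(-44094 - 109236))/2 = (25070*(-153330))/2 = (½)*(-3843983100) = -1921991550)
√(p(-6, m)² + W) = √(1² - 1921991550) = √(1 - 1921991550) = √(-1921991549) = I*√1921991549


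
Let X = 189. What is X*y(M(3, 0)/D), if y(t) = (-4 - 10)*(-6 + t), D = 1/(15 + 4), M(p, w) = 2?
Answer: -84672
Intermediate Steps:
D = 1/19 ≈ 0.052632
y(t) = 84 - 14*t (y(t) = -14*(-6 + t) = 84 - 14*t)
X*y(M(3, 0)/D) = 189*(84 - 28/1/19) = 189*(84 - 28*19) = 189*(84 - 14*38) = 189*(84 - 532) = 189*(-448) = -84672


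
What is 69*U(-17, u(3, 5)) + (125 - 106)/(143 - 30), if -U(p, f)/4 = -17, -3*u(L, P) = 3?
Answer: 530215/113 ≈ 4692.2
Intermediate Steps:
u(L, P) = -1 (u(L, P) = -1/3*3 = -1)
U(p, f) = 68 (U(p, f) = -4*(-17) = 68)
69*U(-17, u(3, 5)) + (125 - 106)/(143 - 30) = 69*68 + (125 - 106)/(143 - 30) = 4692 + 19/113 = 530215/113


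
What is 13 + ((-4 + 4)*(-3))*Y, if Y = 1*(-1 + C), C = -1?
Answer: 13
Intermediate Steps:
Y = -2 (Y = 1*(-1 - 1) = 1*(-2) = -2)
13 + ((-4 + 4)*(-3))*Y = 13 + ((-4 + 4)*(-3))*(-2) = 13 + (0*(-3))*(-2) = 13 + 0*(-2) = 13 + 0 = 13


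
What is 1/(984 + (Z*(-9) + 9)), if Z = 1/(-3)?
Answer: 1/996 ≈ 0.0010040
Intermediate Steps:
Z = -1/3 ≈ -0.33333
1/(984 + (Z*(-9) + 9)) = 1/(984 + (-1/3*(-9) + 9)) = 1/(984 + (3 + 9)) = 1/(984 + 12) = 1/996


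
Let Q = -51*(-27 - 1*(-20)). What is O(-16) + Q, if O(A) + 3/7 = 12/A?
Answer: 9963/28 ≈ 355.82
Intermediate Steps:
O(A) = -3/7 + 12/A
Q = 357 (Q = -51*(-27 + 20) = -51*(-7) = 357)
O(-16) + Q = (-3/7 + 12/(-16)) + 357 = (-3/7 + 12*(-1/16)) + 357 = (-3/7 - ¾) + 357 = -33/28 + 357 = 9963/28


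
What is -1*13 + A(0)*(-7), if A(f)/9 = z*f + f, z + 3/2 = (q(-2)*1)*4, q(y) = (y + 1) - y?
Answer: -13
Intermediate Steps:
q(y) = 1 (q(y) = (1 + y) - y = 1)
z = 5/2 (z = -3/2 + (1*1)*4 = -3/2 + 1*4 = -3/2 + 4 = 5/2 ≈ 2.5000)
A(f) = 63*f/2 (A(f) = 9*(5*f/2 + f) = 9*(7*f/2) = 63*f/2)
-1*13 + A(0)*(-7) = -1*13 + ((63/2)*0)*(-7) = -13 + 0*(-7) = -13 + 0 = -13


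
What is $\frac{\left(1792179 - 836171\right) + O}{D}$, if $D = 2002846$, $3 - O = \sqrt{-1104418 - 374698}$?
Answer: $\frac{956011}{2002846} - \frac{i \sqrt{369779}}{1001423} \approx 0.47733 - 0.00060723 i$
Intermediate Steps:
$O = 3 - 2 i \sqrt{369779}$ ($O = 3 - \sqrt{-1104418 - 374698} = 3 - \sqrt{-1479116} = 3 - 2 i \sqrt{369779} \approx 3.0 - 1216.2 i$)
$\frac{\left(1792179 - 836171\right) + O}{D} = \frac{\left(1792179 - 836171\right) + \left(3 - 2 i \sqrt{369779}\right)}{2002846} = \left(956008 + \left(3 - 2 i \sqrt{369779}\right)\right) \frac{1}{2002846} = \left(956011 - 2 i \sqrt{369779}\right) \frac{1}{2002846} = \frac{956011}{2002846} - \frac{i \sqrt{369779}}{1001423}$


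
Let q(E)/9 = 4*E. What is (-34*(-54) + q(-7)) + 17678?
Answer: 19262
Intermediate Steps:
q(E) = 36*E (q(E) = 9*(4*E) = 36*E)
(-34*(-54) + q(-7)) + 17678 = (-34*(-54) + 36*(-7)) + 17678 = (1836 - 252) + 17678 = 1584 + 17678 = 19262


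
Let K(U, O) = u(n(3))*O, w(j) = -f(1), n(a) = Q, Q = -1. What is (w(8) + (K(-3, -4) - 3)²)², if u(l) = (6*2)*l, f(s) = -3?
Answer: 4112784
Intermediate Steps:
n(a) = -1
w(j) = 3 (w(j) = -1*(-3) = 3)
u(l) = 12*l
K(U, O) = -12*O (K(U, O) = (12*(-1))*O = -12*O)
(w(8) + (K(-3, -4) - 3)²)² = (3 + (-12*(-4) - 3)²)² = (3 + (48 - 3)²)² = (3 + 45²)² = (3 + 2025)² = 2028² = 4112784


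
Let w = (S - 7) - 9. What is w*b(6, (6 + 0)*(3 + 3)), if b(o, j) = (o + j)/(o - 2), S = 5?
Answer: -231/2 ≈ -115.50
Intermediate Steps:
b(o, j) = (j + o)/(-2 + o)
w = -11 (w = (5 - 7) - 9 = -2 - 9 = -11)
w*b(6, (6 + 0)*(3 + 3)) = -11*((6 + 0)*(3 + 3) + 6)/(-2 + 6) = -11*(6*6 + 6)/4 = -11*(36 + 6)/4 = -11*42/4 = -11*21/2 = -231/2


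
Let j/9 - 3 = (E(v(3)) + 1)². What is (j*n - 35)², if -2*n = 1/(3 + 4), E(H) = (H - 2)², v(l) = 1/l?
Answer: 33744481/15876 ≈ 2125.5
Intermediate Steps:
E(H) = (-2 + H)²
j = 1399/9 (j = 27 + 9*((-2 + 1/3)² + 1)² = 27 + 9*((-2 + ⅓)² + 1)² = 27 + 9*((-5/3)² + 1)² = 27 + 9*(25/9 + 1)² = 27 + 9*(34/9)² = 27 + 9*(1156/81) = 27 + 1156/9 = 1399/9 ≈ 155.44)
n = -1/14 (n = -1/(2*(3 + 4)) = -½/7 = -½*⅐ = -1/14 ≈ -0.071429)
(j*n - 35)² = ((1399/9)*(-1/14) - 35)² = (-1399/126 - 35)² = (-5809/126)² = 33744481/15876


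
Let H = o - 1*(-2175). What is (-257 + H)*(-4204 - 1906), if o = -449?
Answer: -8975590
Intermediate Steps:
H = 1726 (H = -449 - 1*(-2175) = -449 + 2175 = 1726)
(-257 + H)*(-4204 - 1906) = (-257 + 1726)*(-4204 - 1906) = 1469*(-6110) = -8975590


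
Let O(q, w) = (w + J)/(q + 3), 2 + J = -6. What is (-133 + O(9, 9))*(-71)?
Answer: 113245/12 ≈ 9437.1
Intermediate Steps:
J = -8 (J = -2 - 6 = -8)
O(q, w) = (-8 + w)/(3 + q) (O(q, w) = (w - 8)/(q + 3) = (-8 + w)/(3 + q))
(-133 + O(9, 9))*(-71) = (-133 + (-8 + 9)/(3 + 9))*(-71) = (-133 + 1/12)*(-71) = -1595/12*(-71) = 113245/12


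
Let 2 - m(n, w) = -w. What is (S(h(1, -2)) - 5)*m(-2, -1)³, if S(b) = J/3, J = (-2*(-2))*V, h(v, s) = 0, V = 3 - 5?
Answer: -23/3 ≈ -7.6667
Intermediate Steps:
V = -2
m(n, w) = 2 + w (m(n, w) = 2 - (-1)*w = 2 + w)
J = -8 (J = -2*(-2)*(-2) = 4*(-2) = -8)
S(b) = -8/3
(S(h(1, -2)) - 5)*m(-2, -1)³ = (-8/3 - 5)*(2 - 1)³ = -23/3*1³ = -23/3*1 = -23/3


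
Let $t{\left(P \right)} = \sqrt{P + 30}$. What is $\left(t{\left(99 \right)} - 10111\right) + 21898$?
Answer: $11787 + \sqrt{129} \approx 11798.0$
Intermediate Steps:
$t{\left(P \right)} = \sqrt{30 + P}$
$\left(t{\left(99 \right)} - 10111\right) + 21898 = \left(\sqrt{30 + 99} - 10111\right) + 21898 = \left(\sqrt{129} - 10111\right) + 21898 = \left(-10111 + \sqrt{129}\right) + 21898 = 11787 + \sqrt{129}$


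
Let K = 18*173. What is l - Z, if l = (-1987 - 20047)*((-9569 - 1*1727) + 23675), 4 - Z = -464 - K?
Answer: -272762468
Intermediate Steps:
K = 3114
Z = 3582 (Z = 4 - (-464 - 1*3114) = 4 - (-464 - 3114) = 4 - 1*(-3578) = 4 + 3578 = 3582)
l = -272758886 (l = -22034*((-9569 - 1727) + 23675) = -22034*(-11296 + 23675) = -22034*12379 = -272758886)
l - Z = -272758886 - 1*3582 = -272758886 - 3582 = -272762468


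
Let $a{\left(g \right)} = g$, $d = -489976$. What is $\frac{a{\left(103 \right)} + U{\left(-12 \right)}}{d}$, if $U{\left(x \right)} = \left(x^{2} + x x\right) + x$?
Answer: $- \frac{379}{489976} \approx -0.00077351$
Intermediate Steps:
$U{\left(x \right)} = x + 2 x^{2}$ ($U{\left(x \right)} = \left(x^{2} + x^{2}\right) + x = 2 x^{2} + x = x + 2 x^{2}$)
$\frac{a{\left(103 \right)} + U{\left(-12 \right)}}{d} = \frac{103 - 12 \left(1 + 2 \left(-12\right)\right)}{-489976} = \left(103 - 12 \left(1 - 24\right)\right) \left(- \frac{1}{489976}\right) = \left(103 - -276\right) \left(- \frac{1}{489976}\right) = \left(103 + 276\right) \left(- \frac{1}{489976}\right) = 379 \left(- \frac{1}{489976}\right) = - \frac{379}{489976}$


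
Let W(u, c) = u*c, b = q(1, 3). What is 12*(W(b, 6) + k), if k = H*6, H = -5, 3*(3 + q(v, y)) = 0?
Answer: -576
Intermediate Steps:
q(v, y) = -3 (q(v, y) = -3 + (⅓)*0 = -3 + 0 = -3)
b = -3
k = -30 (k = -5*6 = -30)
W(u, c) = c*u
12*(W(b, 6) + k) = 12*(6*(-3) - 30) = 12*(-18 - 30) = 12*(-48) = -576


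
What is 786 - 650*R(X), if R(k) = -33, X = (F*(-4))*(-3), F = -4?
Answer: 22236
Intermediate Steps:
X = -48 (X = -4*(-4)*(-3) = 16*(-3) = -48)
786 - 650*R(X) = 786 - 650*(-33) = 786 + 21450 = 22236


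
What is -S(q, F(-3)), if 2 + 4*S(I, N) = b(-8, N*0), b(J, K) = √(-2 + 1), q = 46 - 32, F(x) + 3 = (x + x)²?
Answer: ½ - I/4 ≈ 0.5 - 0.25*I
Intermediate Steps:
F(x) = -3 + 4*x² (F(x) = -3 + (x + x)² = -3 + (2*x)² = -3 + 4*x²)
q = 14
b(J, K) = I (b(J, K) = √(-1) = I)
S(I, N) = -½ + I/4
-S(q, F(-3)) = -(-½ + I/4) = ½ - I/4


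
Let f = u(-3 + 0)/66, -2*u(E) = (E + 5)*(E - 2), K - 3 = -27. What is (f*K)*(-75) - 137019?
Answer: -1505709/11 ≈ -1.3688e+5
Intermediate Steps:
K = -24 (K = 3 - 27 = -24)
u(E) = -(-2 + E)*(5 + E)/2 (u(E) = -(E + 5)*(E - 2)/2 = -(5 + E)*(-2 + E)/2 = -(-2 + E)*(5 + E)/2)
f = 5/66 (f = (5 - 3*(-3 + 0)/2 - (-3 + 0)**2/2)/66 = (5 - 3/2*(-3) - 1/2*(-3)**2)*(1/66) = (5 + 9/2 - 1/2*9)*(1/66) = (5 + 9/2 - 9/2)*(1/66) = 5*(1/66) = 5/66 ≈ 0.075758)
(f*K)*(-75) - 137019 = ((5/66)*(-24))*(-75) - 137019 = -20/11*(-75) - 137019 = 1500/11 - 137019 = -1505709/11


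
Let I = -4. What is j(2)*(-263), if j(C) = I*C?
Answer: 2104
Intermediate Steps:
j(C) = -4*C
j(2)*(-263) = -4*2*(-263) = -8*(-263) = 2104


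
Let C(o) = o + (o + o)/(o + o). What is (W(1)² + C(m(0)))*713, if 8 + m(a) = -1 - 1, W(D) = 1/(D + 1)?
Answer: -24955/4 ≈ -6238.8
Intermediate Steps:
W(D) = 1/(1 + D)
m(a) = -10 (m(a) = -8 + (-1 - 1) = -8 - 2 = -10)
C(o) = 1 + o (C(o) = o + (2*o)/((2*o)) = o + (2*o)*(1/(2*o)) = o + 1 = 1 + o)
(W(1)² + C(m(0)))*713 = ((1/(1 + 1))² + (1 - 10))*713 = ((1/2)² - 9)*713 = ((½)² - 9)*713 = (¼ - 9)*713 = -35/4*713 = -24955/4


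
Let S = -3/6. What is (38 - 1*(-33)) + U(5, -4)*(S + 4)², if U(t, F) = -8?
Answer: -27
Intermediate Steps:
S = -½ (S = -3*⅙ = -½ ≈ -0.50000)
(38 - 1*(-33)) + U(5, -4)*(S + 4)² = (38 - 1*(-33)) - 8*(-½ + 4)² = (38 + 33) - 8*(7/2)² = 71 - 8*49/4 = 71 - 98 = -27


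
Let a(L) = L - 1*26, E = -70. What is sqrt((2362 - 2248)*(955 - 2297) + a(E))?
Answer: 2*I*sqrt(38271) ≈ 391.26*I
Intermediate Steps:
a(L) = -26 + L (a(L) = L - 26 = -26 + L)
sqrt((2362 - 2248)*(955 - 2297) + a(E)) = sqrt((2362 - 2248)*(955 - 2297) + (-26 - 70)) = sqrt(114*(-1342) - 96) = sqrt(-152988 - 96) = sqrt(-153084) = 2*I*sqrt(38271)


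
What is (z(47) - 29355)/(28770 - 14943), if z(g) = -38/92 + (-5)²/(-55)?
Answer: -14854069/6996462 ≈ -2.1231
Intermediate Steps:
z(g) = -439/506 (z(g) = -38*1/92 + 25*(-1/55) = -19/46 - 5/11 = -439/506)
(z(47) - 29355)/(28770 - 14943) = (-439/506 - 29355)/(28770 - 14943) = -14854069/506/13827 = -14854069/506*1/13827 = -14854069/6996462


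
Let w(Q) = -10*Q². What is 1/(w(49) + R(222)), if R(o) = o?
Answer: -1/23788 ≈ -4.2038e-5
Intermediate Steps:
1/(w(49) + R(222)) = 1/(-10*49² + 222) = 1/(-10*2401 + 222) = 1/(-24010 + 222) = 1/(-23788) = -1/23788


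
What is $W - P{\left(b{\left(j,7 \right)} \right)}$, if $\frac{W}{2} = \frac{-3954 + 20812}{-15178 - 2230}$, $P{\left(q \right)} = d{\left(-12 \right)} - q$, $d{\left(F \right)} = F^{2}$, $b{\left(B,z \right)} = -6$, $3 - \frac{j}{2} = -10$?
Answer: $- \frac{661229}{4352} \approx -151.94$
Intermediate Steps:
$j = 26$ ($j = 6 - -20 = 6 + 20 = 26$)
$P{\left(q \right)} = 144 - q$ ($P{\left(q \right)} = \left(-12\right)^{2} - q = 144 - q$)
$W = - \frac{8429}{4352}$ ($W = 2 \frac{-3954 + 20812}{-15178 - 2230} = 2 \frac{16858}{-17408} = 2 \cdot 16858 \left(- \frac{1}{17408}\right) = 2 \left(- \frac{8429}{8704}\right) = - \frac{8429}{4352} \approx -1.9368$)
$W - P{\left(b{\left(j,7 \right)} \right)} = - \frac{8429}{4352} - \left(144 - -6\right) = - \frac{8429}{4352} - \left(144 + 6\right) = - \frac{8429}{4352} - 150 = - \frac{661229}{4352}$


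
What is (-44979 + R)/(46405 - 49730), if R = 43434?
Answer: 309/665 ≈ 0.46466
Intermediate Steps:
(-44979 + R)/(46405 - 49730) = (-44979 + 43434)/(46405 - 49730) = -1545/(-3325) = -1545*(-1/3325) = 309/665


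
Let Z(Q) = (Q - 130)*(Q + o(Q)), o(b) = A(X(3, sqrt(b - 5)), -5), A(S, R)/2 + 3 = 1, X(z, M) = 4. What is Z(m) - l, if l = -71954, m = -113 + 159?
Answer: 68426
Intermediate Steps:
m = 46
A(S, R) = -4 (A(S, R) = -6 + 2*1 = -6 + 2 = -4)
o(b) = -4
Z(Q) = (-130 + Q)*(-4 + Q) (Z(Q) = (Q - 130)*(Q - 4) = (-130 + Q)*(-4 + Q))
Z(m) - l = (520 + 46**2 - 134*46) - 1*(-71954) = (520 + 2116 - 6164) + 71954 = -3528 + 71954 = 68426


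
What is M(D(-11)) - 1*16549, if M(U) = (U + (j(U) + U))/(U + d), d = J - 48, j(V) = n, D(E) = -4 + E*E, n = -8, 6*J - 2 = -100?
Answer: -1307032/79 ≈ -16545.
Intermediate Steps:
J = -49/3 (J = ⅓ + (⅙)*(-100) = ⅓ - 50/3 = -49/3 ≈ -16.333)
D(E) = -4 + E²
j(V) = -8
d = -193/3 (d = -49/3 - 48 = -193/3 ≈ -64.333)
M(U) = (-8 + 2*U)/(-193/3 + U) (M(U) = (U + (-8 + U))/(U - 193/3) = (-8 + 2*U)/(-193/3 + U))
M(D(-11)) - 1*16549 = 6*(-4 + (-4 + (-11)²))/(-193 + 3*(-4 + (-11)²)) - 1*16549 = 6*(-4 + (-4 + 121))/(-193 + 3*(-4 + 121)) - 16549 = 6*(-4 + 117)/(-193 + 3*117) - 16549 = 6*113/(-193 + 351) - 16549 = 6*113/158 - 16549 = 6*(1/158)*113 - 16549 = 339/79 - 16549 = -1307032/79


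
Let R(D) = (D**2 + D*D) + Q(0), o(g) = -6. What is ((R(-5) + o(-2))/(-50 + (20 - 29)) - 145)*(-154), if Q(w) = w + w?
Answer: 1324246/59 ≈ 22445.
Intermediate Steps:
Q(w) = 2*w
R(D) = 2*D**2 (R(D) = (D**2 + D*D) + 2*0 = (D**2 + D**2) + 0 = 2*D**2 + 0 = 2*D**2)
((R(-5) + o(-2))/(-50 + (20 - 29)) - 145)*(-154) = ((2*(-5)**2 - 6)/(-50 + (20 - 29)) - 145)*(-154) = ((2*25 - 6)/(-50 - 9) - 145)*(-154) = ((50 - 6)/(-59) - 145)*(-154) = (44*(-1/59) - 145)*(-154) = (-44/59 - 145)*(-154) = -8599/59*(-154) = 1324246/59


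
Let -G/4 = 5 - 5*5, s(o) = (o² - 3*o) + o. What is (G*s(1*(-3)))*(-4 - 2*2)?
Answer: -9600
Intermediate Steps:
s(o) = o² - 2*o
G = 80 (G = -4*(5 - 5*5) = -4*(5 - 25) = -4*(-20) = 80)
(G*s(1*(-3)))*(-4 - 2*2) = (80*((1*(-3))*(-2 + 1*(-3))))*(-4 - 2*2) = (80*(-3*(-2 - 3)))*(-4 - 4) = (80*(-3*(-5)))*(-8) = (80*15)*(-8) = 1200*(-8) = -9600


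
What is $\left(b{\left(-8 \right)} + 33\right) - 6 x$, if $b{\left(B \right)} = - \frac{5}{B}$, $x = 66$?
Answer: $- \frac{2899}{8} \approx -362.38$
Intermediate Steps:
$\left(b{\left(-8 \right)} + 33\right) - 6 x = \left(- \frac{5}{-8} + 33\right) - 396 = \left(\left(-5\right) \left(- \frac{1}{8}\right) + 33\right) - 396 = \left(\frac{5}{8} + 33\right) - 396 = \frac{269}{8} - 396 = - \frac{2899}{8}$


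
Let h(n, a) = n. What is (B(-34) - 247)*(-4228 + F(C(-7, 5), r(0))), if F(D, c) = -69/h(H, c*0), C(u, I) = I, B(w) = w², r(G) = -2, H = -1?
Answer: -3780531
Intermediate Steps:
F(D, c) = 69 (F(D, c) = -69/(-1) = -69*(-1) = 69)
(B(-34) - 247)*(-4228 + F(C(-7, 5), r(0))) = ((-34)² - 247)*(-4228 + 69) = (1156 - 247)*(-4159) = 909*(-4159) = -3780531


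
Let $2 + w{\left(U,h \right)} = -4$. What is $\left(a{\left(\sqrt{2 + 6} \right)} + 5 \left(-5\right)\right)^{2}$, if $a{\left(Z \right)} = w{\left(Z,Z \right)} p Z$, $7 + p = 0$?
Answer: $14737 - 4200 \sqrt{2} \approx 8797.3$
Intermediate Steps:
$p = -7$ ($p = -7 + 0 = -7$)
$w{\left(U,h \right)} = -6$ ($w{\left(U,h \right)} = -2 - 4 = -6$)
$a{\left(Z \right)} = 42 Z$ ($a{\left(Z \right)} = \left(-6\right) \left(-7\right) Z = 42 Z$)
$\left(a{\left(\sqrt{2 + 6} \right)} + 5 \left(-5\right)\right)^{2} = \left(42 \sqrt{2 + 6} + 5 \left(-5\right)\right)^{2} = \left(42 \sqrt{8} - 25\right)^{2} = \left(42 \cdot 2 \sqrt{2} - 25\right)^{2} = \left(84 \sqrt{2} - 25\right)^{2} = \left(-25 + 84 \sqrt{2}\right)^{2}$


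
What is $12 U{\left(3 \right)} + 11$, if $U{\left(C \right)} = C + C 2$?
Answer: $119$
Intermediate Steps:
$U{\left(C \right)} = 3 C$ ($U{\left(C \right)} = C + 2 C = 3 C$)
$12 U{\left(3 \right)} + 11 = 12 \cdot 3 \cdot 3 + 11 = 12 \cdot 9 + 11 = 108 + 11 = 119$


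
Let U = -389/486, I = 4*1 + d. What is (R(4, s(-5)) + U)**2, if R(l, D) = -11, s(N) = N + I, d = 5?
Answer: 32890225/236196 ≈ 139.25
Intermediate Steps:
I = 9 (I = 4*1 + 5 = 4 + 5 = 9)
s(N) = 9 + N (s(N) = N + 9 = 9 + N)
U = -389/486 (U = -389*1/486 = -389/486 ≈ -0.80041)
(R(4, s(-5)) + U)**2 = (-11 - 389/486)**2 = (-5735/486)**2 = 32890225/236196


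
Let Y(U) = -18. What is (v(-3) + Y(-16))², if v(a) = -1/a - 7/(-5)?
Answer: 59536/225 ≈ 264.60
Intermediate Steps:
v(a) = 7/5 - 1/a (v(a) = -1/a - 7*(-⅕) = -1/a + 7/5 = 7/5 - 1/a)
(v(-3) + Y(-16))² = ((7/5 - 1/(-3)) - 18)² = ((7/5 - 1*(-⅓)) - 18)² = ((7/5 + ⅓) - 18)² = (26/15 - 18)² = (-244/15)² = 59536/225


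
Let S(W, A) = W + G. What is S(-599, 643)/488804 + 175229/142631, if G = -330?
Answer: 85520131917/69718603324 ≈ 1.2266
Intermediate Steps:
S(W, A) = -330 + W (S(W, A) = W - 330 = -330 + W)
S(-599, 643)/488804 + 175229/142631 = (-330 - 599)/488804 + 175229/142631 = -929*1/488804 + 175229*(1/142631) = -929/488804 + 175229/142631 = 85520131917/69718603324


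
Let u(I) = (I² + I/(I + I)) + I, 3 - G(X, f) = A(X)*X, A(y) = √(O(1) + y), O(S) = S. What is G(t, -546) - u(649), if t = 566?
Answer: -843695/2 - 5094*√7 ≈ -4.3533e+5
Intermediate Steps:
A(y) = √(1 + y)
G(X, f) = 3 - X*√(1 + X) (G(X, f) = 3 - √(1 + X)*X = 3 - X*√(1 + X))
u(I) = ½ + I + I² (u(I) = (I² + I/((2*I))) + I = (I² + (1/(2*I))*I) + I = (I² + ½) + I = (½ + I²) + I = ½ + I + I²)
G(t, -546) - u(649) = (3 - 1*566*√(1 + 566)) - (½ + 649 + 649²) = (3 - 1*566*√567) - (½ + 649 + 421201) = (3 - 1*566*9*√7) - 1*843701/2 = (3 - 5094*√7) - 843701/2 = -843695/2 - 5094*√7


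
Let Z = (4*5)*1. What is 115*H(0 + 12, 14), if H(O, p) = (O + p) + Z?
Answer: 5290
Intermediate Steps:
Z = 20 (Z = 20*1 = 20)
H(O, p) = 20 + O + p (H(O, p) = (O + p) + 20 = 20 + O + p)
115*H(0 + 12, 14) = 115*(20 + (0 + 12) + 14) = 115*(20 + 12 + 14) = 115*46 = 5290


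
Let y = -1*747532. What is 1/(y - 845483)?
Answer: -1/1593015 ≈ -6.2774e-7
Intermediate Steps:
y = -747532
1/(y - 845483) = 1/(-747532 - 845483) = 1/(-1593015) = -1/1593015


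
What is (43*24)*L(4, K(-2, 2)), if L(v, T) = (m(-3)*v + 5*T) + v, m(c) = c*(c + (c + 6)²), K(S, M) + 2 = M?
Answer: -70176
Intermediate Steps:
K(S, M) = -2 + M
m(c) = c*(c + (6 + c)²)
L(v, T) = -17*v + 5*T (L(v, T) = ((-3*(-3 + (6 - 3)²))*v + 5*T) + v = ((-3*(-3 + 3²))*v + 5*T) + v = ((-3*(-3 + 9))*v + 5*T) + v = ((-3*6)*v + 5*T) + v = (-18*v + 5*T) + v = -17*v + 5*T)
(43*24)*L(4, K(-2, 2)) = (43*24)*(-17*4 + 5*(-2 + 2)) = 1032*(-68 + 5*0) = 1032*(-68 + 0) = 1032*(-68) = -70176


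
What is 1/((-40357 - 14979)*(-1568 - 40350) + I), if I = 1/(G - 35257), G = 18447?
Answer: 16810/38992046470879 ≈ 4.3111e-10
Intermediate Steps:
I = -1/16810 (I = 1/(18447 - 35257) = 1/(-16810) = -1/16810 ≈ -5.9488e-5)
1/((-40357 - 14979)*(-1568 - 40350) + I) = 1/((-40357 - 14979)*(-1568 - 40350) - 1/16810) = 1/(-55336*(-41918) - 1/16810) = 1/(2319574448 - 1/16810) = 1/(38992046470879/16810) = 16810/38992046470879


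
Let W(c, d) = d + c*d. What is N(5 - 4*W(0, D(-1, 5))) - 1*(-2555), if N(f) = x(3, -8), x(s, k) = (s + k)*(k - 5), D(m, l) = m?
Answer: 2620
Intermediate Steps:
x(s, k) = (-5 + k)*(k + s) (x(s, k) = (k + s)*(-5 + k) = (-5 + k)*(k + s))
N(f) = 65 (N(f) = (-8)**2 - 5*(-8) - 5*3 - 8*3 = 64 + 40 - 15 - 24 = 65)
N(5 - 4*W(0, D(-1, 5))) - 1*(-2555) = 65 - 1*(-2555) = 65 + 2555 = 2620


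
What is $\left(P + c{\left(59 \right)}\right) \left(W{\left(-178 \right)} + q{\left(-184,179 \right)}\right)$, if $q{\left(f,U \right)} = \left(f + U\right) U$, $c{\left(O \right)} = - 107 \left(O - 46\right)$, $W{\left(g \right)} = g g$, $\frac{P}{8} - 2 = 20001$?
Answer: $4884151437$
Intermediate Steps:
$P = 160024$ ($P = 16 + 8 \cdot 20001 = 16 + 160008 = 160024$)
$W{\left(g \right)} = g^{2}$
$c{\left(O \right)} = 4922 - 107 O$ ($c{\left(O \right)} = - 107 \left(-46 + O\right) = 4922 - 107 O$)
$q{\left(f,U \right)} = U \left(U + f\right)$ ($q{\left(f,U \right)} = \left(U + f\right) U = U \left(U + f\right)$)
$\left(P + c{\left(59 \right)}\right) \left(W{\left(-178 \right)} + q{\left(-184,179 \right)}\right) = \left(160024 + \left(4922 - 6313\right)\right) \left(\left(-178\right)^{2} + 179 \left(179 - 184\right)\right) = \left(160024 + \left(4922 - 6313\right)\right) \left(31684 + 179 \left(-5\right)\right) = \left(160024 - 1391\right) \left(31684 - 895\right) = 158633 \cdot 30789 = 4884151437$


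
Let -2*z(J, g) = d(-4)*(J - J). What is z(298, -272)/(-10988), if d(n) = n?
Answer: 0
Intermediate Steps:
z(J, g) = 0 (z(J, g) = -(-2)*(J - J) = -(-2)*0 = -½*0 = 0)
z(298, -272)/(-10988) = 0/(-10988) = 0*(-1/10988) = 0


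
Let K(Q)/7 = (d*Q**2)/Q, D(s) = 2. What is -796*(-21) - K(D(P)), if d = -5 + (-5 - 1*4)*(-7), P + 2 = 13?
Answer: 15904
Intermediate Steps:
P = 11 (P = -2 + 13 = 11)
d = 58 (d = -5 + (-5 - 4)*(-7) = -5 - 9*(-7) = -5 + 63 = 58)
K(Q) = 406*Q (K(Q) = 7*((58*Q**2)/Q) = 7*(58*Q) = 406*Q)
-796*(-21) - K(D(P)) = -796*(-21) - 406*2 = 16716 - 1*812 = 16716 - 812 = 15904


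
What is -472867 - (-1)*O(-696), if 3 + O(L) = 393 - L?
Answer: -471781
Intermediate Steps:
O(L) = 390 - L (O(L) = -3 + (393 - L) = 390 - L)
-472867 - (-1)*O(-696) = -472867 - (-1)*(390 - 1*(-696)) = -472867 - (-1)*(390 + 696) = -472867 - (-1)*1086 = -472867 - 1*(-1086) = -472867 + 1086 = -471781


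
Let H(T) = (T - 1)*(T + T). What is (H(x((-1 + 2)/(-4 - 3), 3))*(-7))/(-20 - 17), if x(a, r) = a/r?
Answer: 44/2331 ≈ 0.018876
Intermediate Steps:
H(T) = 2*T*(-1 + T) (H(T) = (-1 + T)*(2*T) = 2*T*(-1 + T))
(H(x((-1 + 2)/(-4 - 3), 3))*(-7))/(-20 - 17) = ((2*(((-1 + 2)/(-4 - 3))/3)*(-1 + ((-1 + 2)/(-4 - 3))/3))*(-7))/(-20 - 17) = ((2*((1/(-7))*(⅓))*(-1 + (1/(-7))*(⅓)))*(-7))/(-37) = ((2*((1*(-⅐))*(⅓))*(-1 + (1*(-⅐))*(⅓)))*(-7))*(-1/37) = ((2*(-⅐*⅓)*(-1 - ⅐*⅓))*(-7))*(-1/37) = ((2*(-1/21)*(-1 - 1/21))*(-7))*(-1/37) = ((2*(-1/21)*(-22/21))*(-7))*(-1/37) = ((44/441)*(-7))*(-1/37) = -44/63*(-1/37) = 44/2331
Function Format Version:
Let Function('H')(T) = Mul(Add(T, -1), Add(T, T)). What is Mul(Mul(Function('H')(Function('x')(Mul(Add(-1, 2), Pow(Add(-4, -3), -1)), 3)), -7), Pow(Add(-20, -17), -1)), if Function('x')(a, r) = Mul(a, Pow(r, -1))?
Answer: Rational(44, 2331) ≈ 0.018876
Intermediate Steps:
Function('H')(T) = Mul(2, T, Add(-1, T)) (Function('H')(T) = Mul(Add(-1, T), Mul(2, T)) = Mul(2, T, Add(-1, T)))
Mul(Mul(Function('H')(Function('x')(Mul(Add(-1, 2), Pow(Add(-4, -3), -1)), 3)), -7), Pow(Add(-20, -17), -1)) = Mul(Mul(Mul(2, Mul(Mul(Add(-1, 2), Pow(Add(-4, -3), -1)), Pow(3, -1)), Add(-1, Mul(Mul(Add(-1, 2), Pow(Add(-4, -3), -1)), Pow(3, -1)))), -7), Pow(Add(-20, -17), -1)) = Mul(Mul(Mul(2, Mul(Mul(1, Pow(-7, -1)), Rational(1, 3)), Add(-1, Mul(Mul(1, Pow(-7, -1)), Rational(1, 3)))), -7), Pow(-37, -1)) = Mul(Mul(Mul(2, Mul(Mul(1, Rational(-1, 7)), Rational(1, 3)), Add(-1, Mul(Mul(1, Rational(-1, 7)), Rational(1, 3)))), -7), Rational(-1, 37)) = Mul(Mul(Mul(2, Mul(Rational(-1, 7), Rational(1, 3)), Add(-1, Mul(Rational(-1, 7), Rational(1, 3)))), -7), Rational(-1, 37)) = Mul(Mul(Mul(2, Rational(-1, 21), Add(-1, Rational(-1, 21))), -7), Rational(-1, 37)) = Mul(Mul(Mul(2, Rational(-1, 21), Rational(-22, 21)), -7), Rational(-1, 37)) = Mul(Mul(Rational(44, 441), -7), Rational(-1, 37)) = Mul(Rational(-44, 63), Rational(-1, 37)) = Rational(44, 2331)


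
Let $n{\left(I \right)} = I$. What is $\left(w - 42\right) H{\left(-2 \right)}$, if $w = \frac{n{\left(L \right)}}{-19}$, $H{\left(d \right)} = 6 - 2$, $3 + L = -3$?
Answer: $- \frac{3168}{19} \approx -166.74$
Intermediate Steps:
$L = -6$ ($L = -3 - 3 = -6$)
$H{\left(d \right)} = 4$
$w = \frac{6}{19}$ ($w = - \frac{6}{-19} = \left(-6\right) \left(- \frac{1}{19}\right) = \frac{6}{19} \approx 0.31579$)
$\left(w - 42\right) H{\left(-2 \right)} = \left(\frac{6}{19} - 42\right) 4 = \left(- \frac{792}{19}\right) 4 = - \frac{3168}{19}$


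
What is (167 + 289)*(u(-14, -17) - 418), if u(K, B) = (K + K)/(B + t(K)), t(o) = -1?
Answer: -569696/3 ≈ -1.8990e+5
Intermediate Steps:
u(K, B) = 2*K/(-1 + B) (u(K, B) = (K + K)/(B - 1) = (2*K)/(-1 + B) = 2*K/(-1 + B))
(167 + 289)*(u(-14, -17) - 418) = (167 + 289)*(2*(-14)/(-1 - 17) - 418) = 456*(2*(-14)/(-18) - 418) = 456*(2*(-14)*(-1/18) - 418) = 456*(14/9 - 418) = 456*(-3748/9) = -569696/3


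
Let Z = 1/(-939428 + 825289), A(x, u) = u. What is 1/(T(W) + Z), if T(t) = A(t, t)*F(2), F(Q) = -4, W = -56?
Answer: 114139/25567135 ≈ 0.0044643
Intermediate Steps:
T(t) = -4*t (T(t) = t*(-4) = -4*t)
Z = -1/114139 (Z = 1/(-114139) = -1/114139 ≈ -8.7612e-6)
1/(T(W) + Z) = 1/(-4*(-56) - 1/114139) = 1/(224 - 1/114139) = 1/(25567135/114139) = 114139/25567135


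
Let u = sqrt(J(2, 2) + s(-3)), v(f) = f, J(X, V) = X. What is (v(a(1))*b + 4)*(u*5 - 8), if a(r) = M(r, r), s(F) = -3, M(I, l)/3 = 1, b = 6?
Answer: -176 + 110*I ≈ -176.0 + 110.0*I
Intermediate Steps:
M(I, l) = 3 (M(I, l) = 3*1 = 3)
a(r) = 3
u = I (u = sqrt(2 - 3) = sqrt(-1) = I ≈ 1.0*I)
(v(a(1))*b + 4)*(u*5 - 8) = (3*6 + 4)*(I*5 - 8) = (18 + 4)*(5*I - 8) = 22*(-8 + 5*I) = -176 + 110*I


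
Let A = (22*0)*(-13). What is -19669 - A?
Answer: -19669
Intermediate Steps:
A = 0 (A = 0*(-13) = 0)
-19669 - A = -19669 - 1*0 = -19669 + 0 = -19669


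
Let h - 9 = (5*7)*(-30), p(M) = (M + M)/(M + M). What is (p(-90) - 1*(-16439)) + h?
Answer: 15399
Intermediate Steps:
p(M) = 1 (p(M) = (2*M)/((2*M)) = (2*M)*(1/(2*M)) = 1)
h = -1041 (h = 9 + (5*7)*(-30) = 9 + 35*(-30) = 9 - 1050 = -1041)
(p(-90) - 1*(-16439)) + h = (1 - 1*(-16439)) - 1041 = (1 + 16439) - 1041 = 16440 - 1041 = 15399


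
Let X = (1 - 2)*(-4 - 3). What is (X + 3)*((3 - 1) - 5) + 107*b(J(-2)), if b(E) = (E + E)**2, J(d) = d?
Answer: 1682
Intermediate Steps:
b(E) = 4*E**2 (b(E) = (2*E)**2 = 4*E**2)
X = 7 (X = -1*(-7) = 7)
(X + 3)*((3 - 1) - 5) + 107*b(J(-2)) = (7 + 3)*((3 - 1) - 5) + 107*(4*(-2)**2) = 10*(2 - 5) + 107*(4*4) = 10*(-3) + 107*16 = -30 + 1712 = 1682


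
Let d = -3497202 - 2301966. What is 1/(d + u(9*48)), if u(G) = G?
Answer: -1/5798736 ≈ -1.7245e-7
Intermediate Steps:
d = -5799168
1/(d + u(9*48)) = 1/(-5799168 + 9*48) = 1/(-5799168 + 432) = 1/(-5798736) = -1/5798736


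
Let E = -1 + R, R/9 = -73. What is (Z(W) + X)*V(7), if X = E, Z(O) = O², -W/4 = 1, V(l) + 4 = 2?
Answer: 1284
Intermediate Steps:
R = -657 (R = 9*(-73) = -657)
V(l) = -2 (V(l) = -4 + 2 = -2)
W = -4 (W = -4*1 = -4)
E = -658 (E = -1 - 657 = -658)
X = -658
(Z(W) + X)*V(7) = ((-4)² - 658)*(-2) = (16 - 658)*(-2) = -642*(-2) = 1284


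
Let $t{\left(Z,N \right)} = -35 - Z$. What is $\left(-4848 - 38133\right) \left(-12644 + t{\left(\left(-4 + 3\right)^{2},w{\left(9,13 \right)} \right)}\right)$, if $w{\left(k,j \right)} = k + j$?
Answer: $544999080$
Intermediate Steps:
$w{\left(k,j \right)} = j + k$
$\left(-4848 - 38133\right) \left(-12644 + t{\left(\left(-4 + 3\right)^{2},w{\left(9,13 \right)} \right)}\right) = \left(-4848 - 38133\right) \left(-12644 - \left(35 + \left(-4 + 3\right)^{2}\right)\right) = - 42981 \left(-12644 - 36\right) = \left(-42981\right) \left(-12680\right) = 544999080$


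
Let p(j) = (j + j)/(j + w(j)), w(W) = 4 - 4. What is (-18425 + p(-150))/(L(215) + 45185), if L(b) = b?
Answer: -18423/45400 ≈ -0.40579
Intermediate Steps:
w(W) = 0
p(j) = 2 (p(j) = (j + j)/(j + 0) = (2*j)/j = 2)
(-18425 + p(-150))/(L(215) + 45185) = (-18425 + 2)/(215 + 45185) = -18423/45400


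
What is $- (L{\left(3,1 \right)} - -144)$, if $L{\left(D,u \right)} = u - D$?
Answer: $-142$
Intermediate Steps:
$- (L{\left(3,1 \right)} - -144) = - (\left(1 - 3\right) - -144) = - (\left(1 - 3\right) + 144) = - (-2 + 144) = \left(-1\right) 142 = -142$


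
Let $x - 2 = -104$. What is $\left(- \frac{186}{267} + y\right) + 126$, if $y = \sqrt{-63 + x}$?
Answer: $\frac{11152}{89} + i \sqrt{165} \approx 125.3 + 12.845 i$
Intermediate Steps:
$x = -102$ ($x = 2 - 104 = -102$)
$y = i \sqrt{165}$ ($y = \sqrt{-63 - 102} = \sqrt{-165} = i \sqrt{165} \approx 12.845 i$)
$\left(- \frac{186}{267} + y\right) + 126 = \left(- \frac{186}{267} + i \sqrt{165}\right) + 126 = \left(\left(-186\right) \frac{1}{267} + i \sqrt{165}\right) + 126 = \left(- \frac{62}{89} + i \sqrt{165}\right) + 126 = \frac{11152}{89} + i \sqrt{165}$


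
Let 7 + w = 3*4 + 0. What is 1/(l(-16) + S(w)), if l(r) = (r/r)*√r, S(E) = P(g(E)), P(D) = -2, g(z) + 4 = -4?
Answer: -⅒ - I/5 ≈ -0.1 - 0.2*I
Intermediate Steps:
g(z) = -8 (g(z) = -4 - 4 = -8)
w = 5 (w = -7 + (3*4 + 0) = -7 + (12 + 0) = -7 + 12 = 5)
S(E) = -2
l(r) = √r (l(r) = 1*√r = √r)
1/(l(-16) + S(w)) = 1/(√(-16) - 2) = 1/(4*I - 2) = 1/(-2 + 4*I) = (-2 - 4*I)/20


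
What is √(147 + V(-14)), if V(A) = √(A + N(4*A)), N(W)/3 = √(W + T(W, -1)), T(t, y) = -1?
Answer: √(147 + √(-14 + 3*I*√57)) ≈ 12.229 + 0.1843*I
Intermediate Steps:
N(W) = 3*√(-1 + W) (N(W) = 3*√(W - 1) = 3*√(-1 + W))
V(A) = √(A + 3*√(-1 + 4*A))
√(147 + V(-14)) = √(147 + √(-14 + 3*√(-1 + 4*(-14)))) = √(147 + √(-14 + 3*√(-1 - 56))) = √(147 + √(-14 + 3*√(-57))) = √(147 + √(-14 + 3*(I*√57))) = √(147 + √(-14 + 3*I*√57))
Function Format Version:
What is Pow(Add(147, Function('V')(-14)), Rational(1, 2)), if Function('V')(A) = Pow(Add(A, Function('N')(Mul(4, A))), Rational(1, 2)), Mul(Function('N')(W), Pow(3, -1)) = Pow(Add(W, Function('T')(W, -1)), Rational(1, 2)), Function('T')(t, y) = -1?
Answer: Pow(Add(147, Pow(Add(-14, Mul(3, I, Pow(57, Rational(1, 2)))), Rational(1, 2))), Rational(1, 2)) ≈ Add(12.229, Mul(0.1843, I))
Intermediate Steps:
Function('N')(W) = Mul(3, Pow(Add(-1, W), Rational(1, 2))) (Function('N')(W) = Mul(3, Pow(Add(W, -1), Rational(1, 2))) = Mul(3, Pow(Add(-1, W), Rational(1, 2))))
Function('V')(A) = Pow(Add(A, Mul(3, Pow(Add(-1, Mul(4, A)), Rational(1, 2)))), Rational(1, 2))
Pow(Add(147, Function('V')(-14)), Rational(1, 2)) = Pow(Add(147, Pow(Add(-14, Mul(3, Pow(Add(-1, Mul(4, -14)), Rational(1, 2)))), Rational(1, 2))), Rational(1, 2)) = Pow(Add(147, Pow(Add(-14, Mul(3, Pow(Add(-1, -56), Rational(1, 2)))), Rational(1, 2))), Rational(1, 2)) = Pow(Add(147, Pow(Add(-14, Mul(3, Pow(-57, Rational(1, 2)))), Rational(1, 2))), Rational(1, 2)) = Pow(Add(147, Pow(Add(-14, Mul(3, Mul(I, Pow(57, Rational(1, 2))))), Rational(1, 2))), Rational(1, 2)) = Pow(Add(147, Pow(Add(-14, Mul(3, I, Pow(57, Rational(1, 2)))), Rational(1, 2))), Rational(1, 2))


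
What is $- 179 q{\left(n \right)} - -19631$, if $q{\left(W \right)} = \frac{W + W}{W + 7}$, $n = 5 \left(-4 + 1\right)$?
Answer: $\frac{75839}{4} \approx 18960.0$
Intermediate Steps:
$n = -15$ ($n = 5 \left(-3\right) = -15$)
$q{\left(W \right)} = \frac{2 W}{7 + W}$
$- 179 q{\left(n \right)} - -19631 = - 179 \cdot 2 \left(-15\right) \frac{1}{7 - 15} - -19631 = - 179 \cdot 2 \left(-15\right) \frac{1}{-8} + 19631 = - 179 \cdot 2 \left(-15\right) \left(- \frac{1}{8}\right) + 19631 = \left(-179\right) \frac{15}{4} + 19631 = - \frac{2685}{4} + 19631 = \frac{75839}{4}$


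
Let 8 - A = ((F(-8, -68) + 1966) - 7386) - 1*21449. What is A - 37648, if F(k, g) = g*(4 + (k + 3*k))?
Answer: -12675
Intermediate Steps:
F(k, g) = g*(4 + 4*k)
A = 24973 (A = 8 - (((4*(-68)*(1 - 8) + 1966) - 7386) - 1*21449) = 8 - (((4*(-68)*(-7) + 1966) - 7386) - 21449) = 8 - (((1904 + 1966) - 7386) - 21449) = 8 - ((3870 - 7386) - 21449) = 8 - (-3516 - 21449) = 8 - 1*(-24965) = 8 + 24965 = 24973)
A - 37648 = 24973 - 37648 = -12675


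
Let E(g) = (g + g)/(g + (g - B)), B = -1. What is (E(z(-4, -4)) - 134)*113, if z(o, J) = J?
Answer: -105090/7 ≈ -15013.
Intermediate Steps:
E(g) = 2*g/(1 + 2*g) (E(g) = (g + g)/(g + (g - 1*(-1))) = (2*g)/(g + (g + 1)) = (2*g)/(g + (1 + g)) = (2*g)/(1 + 2*g) = 2*g/(1 + 2*g))
(E(z(-4, -4)) - 134)*113 = (2*(-4)/(1 + 2*(-4)) - 134)*113 = (2*(-4)/(1 - 8) - 134)*113 = (2*(-4)/(-7) - 134)*113 = (2*(-4)*(-⅐) - 134)*113 = (8/7 - 134)*113 = -930/7*113 = -105090/7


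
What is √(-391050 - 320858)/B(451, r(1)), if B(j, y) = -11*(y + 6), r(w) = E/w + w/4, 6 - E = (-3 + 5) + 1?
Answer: -8*I*√177977/407 ≈ -8.2923*I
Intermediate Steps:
E = 3 (E = 6 - ((-3 + 5) + 1) = 6 - (2 + 1) = 6 - 1*3 = 6 - 3 = 3)
r(w) = 3/w + w/4
B(j, y) = -66 - 11*y (B(j, y) = -11*(6 + y) = -66 - 11*y)
√(-391050 - 320858)/B(451, r(1)) = √(-391050 - 320858)/(-66 - 11*(3/1 + (¼)*1)) = √(-711908)/(-66 - 11*(3*1 + ¼)) = (2*I*√177977)/(-66 - 11*(3 + ¼)) = (2*I*√177977)/(-66 - 11*13/4) = (2*I*√177977)/(-66 - 143/4) = (2*I*√177977)/(-407/4) = (2*I*√177977)*(-4/407) = -8*I*√177977/407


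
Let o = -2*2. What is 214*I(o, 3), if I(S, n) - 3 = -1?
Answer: 428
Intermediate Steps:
o = -4
I(S, n) = 2 (I(S, n) = 3 - 1 = 2)
214*I(o, 3) = 214*2 = 428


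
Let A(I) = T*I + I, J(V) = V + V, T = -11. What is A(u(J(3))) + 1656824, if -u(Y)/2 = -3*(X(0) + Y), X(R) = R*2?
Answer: 1656464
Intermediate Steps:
X(R) = 2*R
J(V) = 2*V
u(Y) = 6*Y (u(Y) = -(-6)*(2*0 + Y) = -(-6)*(0 + Y) = -(-6)*Y = 6*Y)
A(I) = -10*I (A(I) = -11*I + I = -10*I)
A(u(J(3))) + 1656824 = -60*2*3 + 1656824 = -60*6 + 1656824 = -10*36 + 1656824 = -360 + 1656824 = 1656464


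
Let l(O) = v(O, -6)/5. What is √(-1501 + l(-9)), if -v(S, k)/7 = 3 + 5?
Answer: I*√37805/5 ≈ 38.887*I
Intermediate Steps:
v(S, k) = -56 (v(S, k) = -7*(3 + 5) = -7*8 = -56)
l(O) = -56/5
√(-1501 + l(-9)) = √(-1501 - 56/5) = √(-7561/5) = I*√37805/5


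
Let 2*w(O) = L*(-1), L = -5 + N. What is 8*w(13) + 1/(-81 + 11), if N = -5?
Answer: 2799/70 ≈ 39.986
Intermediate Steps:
L = -10 (L = -5 - 5 = -10)
w(O) = 5 (w(O) = (-10*(-1))/2 = (1/2)*10 = 5)
8*w(13) + 1/(-81 + 11) = 8*5 + 1/(-81 + 11) = 40 + 1/(-70) = 40 - 1/70 = 2799/70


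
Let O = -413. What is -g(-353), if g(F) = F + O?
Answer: 766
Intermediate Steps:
g(F) = -413 + F (g(F) = F - 413 = -413 + F)
-g(-353) = -(-413 - 353) = -1*(-766) = 766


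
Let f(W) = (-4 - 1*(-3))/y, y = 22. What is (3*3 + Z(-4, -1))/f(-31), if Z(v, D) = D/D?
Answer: -220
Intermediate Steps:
Z(v, D) = 1
f(W) = -1/22 (f(W) = (-4 - 1*(-3))/22 = (-4 + 3)*(1/22) = -1*1/22 = -1/22)
(3*3 + Z(-4, -1))/f(-31) = (3*3 + 1)/(-1/22) = (9 + 1)*(-22) = 10*(-22) = -220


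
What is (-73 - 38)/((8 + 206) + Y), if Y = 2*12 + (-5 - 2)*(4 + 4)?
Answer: -111/182 ≈ -0.60989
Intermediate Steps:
Y = -32 (Y = 24 - 7*8 = 24 - 56 = -32)
(-73 - 38)/((8 + 206) + Y) = (-73 - 38)/((8 + 206) - 32) = -111/(214 - 32) = -111/182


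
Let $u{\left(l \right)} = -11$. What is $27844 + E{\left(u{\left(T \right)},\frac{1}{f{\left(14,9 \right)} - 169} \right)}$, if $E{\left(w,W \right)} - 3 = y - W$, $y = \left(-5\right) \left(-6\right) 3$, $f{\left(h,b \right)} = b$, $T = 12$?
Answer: $\frac{4469921}{160} \approx 27937.0$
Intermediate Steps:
$y = 90$ ($y = 30 \cdot 3 = 90$)
$E{\left(w,W \right)} = 93 - W$ ($E{\left(w,W \right)} = 3 - \left(-90 + W\right) = 93 - W$)
$27844 + E{\left(u{\left(T \right)},\frac{1}{f{\left(14,9 \right)} - 169} \right)} = 27844 + \left(93 - \frac{1}{9 - 169}\right) = 27844 + \left(93 - \frac{1}{-160}\right) = 27844 + \left(93 - - \frac{1}{160}\right) = 27844 + \left(93 + \frac{1}{160}\right) = 27844 + \frac{14881}{160} = \frac{4469921}{160}$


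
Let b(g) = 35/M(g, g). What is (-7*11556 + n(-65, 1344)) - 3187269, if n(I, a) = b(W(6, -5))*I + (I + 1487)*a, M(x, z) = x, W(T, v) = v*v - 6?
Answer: -25785142/19 ≈ -1.3571e+6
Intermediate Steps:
W(T, v) = -6 + v**2 (W(T, v) = v**2 - 6 = -6 + v**2)
b(g) = 35/g
n(I, a) = 35*I/19 + a*(1487 + I) (n(I, a) = (35/(-6 + (-5)**2))*I + (I + 1487)*a = (35/(-6 + 25))*I + (1487 + I)*a = (35/19)*I + a*(1487 + I) = (35*(1/19))*I + a*(1487 + I) = 35*I/19 + a*(1487 + I))
(-7*11556 + n(-65, 1344)) - 3187269 = (-7*11556 + (1487*1344 + (35/19)*(-65) - 65*1344)) - 3187269 = (-80892 + (1998528 - 2275/19 - 87360)) - 3187269 = (-80892 + 36309917/19) - 3187269 = 34772969/19 - 3187269 = -25785142/19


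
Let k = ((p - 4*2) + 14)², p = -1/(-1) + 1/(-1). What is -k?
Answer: -36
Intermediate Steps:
p = 0 (p = -1*(-1) + 1*(-1) = 1 - 1 = 0)
k = 36 (k = ((0 - 4*2) + 14)² = ((0 - 8) + 14)² = (-8 + 14)² = 6² = 36)
-k = -1*36 = -36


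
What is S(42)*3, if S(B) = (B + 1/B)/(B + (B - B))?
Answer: 1765/588 ≈ 3.0017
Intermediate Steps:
S(B) = (B + 1/B)/B (S(B) = (B + 1/B)/(B + 0) = (B + 1/B)/B)
S(42)*3 = (1 + 42⁻²)*3 = (1 + 1/1764)*3 = (1765/1764)*3 = 1765/588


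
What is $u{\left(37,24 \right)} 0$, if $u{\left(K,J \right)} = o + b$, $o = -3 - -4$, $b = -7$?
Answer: $0$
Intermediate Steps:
$o = 1$ ($o = -3 + 4 = 1$)
$u{\left(K,J \right)} = -6$ ($u{\left(K,J \right)} = 1 - 7 = -6$)
$u{\left(37,24 \right)} 0 = \left(-6\right) 0 = 0$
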